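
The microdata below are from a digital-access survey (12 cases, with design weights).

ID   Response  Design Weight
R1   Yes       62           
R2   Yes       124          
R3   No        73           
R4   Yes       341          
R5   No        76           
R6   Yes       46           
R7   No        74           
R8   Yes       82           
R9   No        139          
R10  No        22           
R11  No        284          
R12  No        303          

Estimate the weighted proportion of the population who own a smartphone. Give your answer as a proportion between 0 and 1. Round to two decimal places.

0.40

Sum of weights for 'Yes' = 62 + 124 + 341 + 46 + 82 = 655
Total weight = 62 + 124 + 73 + 341 + 76 + 46 + 74 + 82 + 139 + 22 + 284 + 303 = 1626
Weighted proportion = 655 / 1626 = 0.40282903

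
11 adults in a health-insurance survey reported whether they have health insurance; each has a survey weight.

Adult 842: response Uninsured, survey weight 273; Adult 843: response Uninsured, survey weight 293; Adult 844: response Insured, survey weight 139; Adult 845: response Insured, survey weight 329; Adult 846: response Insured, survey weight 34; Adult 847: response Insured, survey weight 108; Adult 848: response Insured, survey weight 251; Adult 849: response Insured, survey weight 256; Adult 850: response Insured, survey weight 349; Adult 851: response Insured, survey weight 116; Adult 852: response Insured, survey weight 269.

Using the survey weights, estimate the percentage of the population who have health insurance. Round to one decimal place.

Sum of weights for 'Insured' = 139 + 329 + 34 + 108 + 251 + 256 + 349 + 116 + 269 = 1851
Total weight = 2417
Weighted proportion = 1851 / 2417 = 0.7658254 → 76.58254%

76.6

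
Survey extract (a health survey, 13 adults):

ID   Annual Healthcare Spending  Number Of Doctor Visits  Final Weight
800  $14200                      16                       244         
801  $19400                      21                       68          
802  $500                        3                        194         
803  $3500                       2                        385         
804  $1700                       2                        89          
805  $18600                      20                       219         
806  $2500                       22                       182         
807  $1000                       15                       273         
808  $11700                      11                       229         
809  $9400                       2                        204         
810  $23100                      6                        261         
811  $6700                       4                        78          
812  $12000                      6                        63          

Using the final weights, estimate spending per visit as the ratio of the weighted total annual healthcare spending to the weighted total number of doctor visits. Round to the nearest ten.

940

Σ wᵢ·y = 23085800
Σ wᵢ·x = 24524
Ratio = 23085800 / 24524 = 941.35541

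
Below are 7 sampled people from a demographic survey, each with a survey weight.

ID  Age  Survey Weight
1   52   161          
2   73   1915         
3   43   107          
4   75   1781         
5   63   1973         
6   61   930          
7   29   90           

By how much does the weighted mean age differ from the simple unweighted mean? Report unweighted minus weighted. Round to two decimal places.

-10.98

Unweighted sum = 52 + 73 + 43 + 75 + 63 + 61 + 29 = 396
Unweighted mean = 396 / 7 = 56.571429
Weighted sum = 469982
Sum of weights = 161 + 1915 + 107 + 1781 + 1973 + 930 + 90 = 6957
Weighted mean = 469982 / 6957 = 67.555268
Difference (unweighted minus weighted) = -10.98384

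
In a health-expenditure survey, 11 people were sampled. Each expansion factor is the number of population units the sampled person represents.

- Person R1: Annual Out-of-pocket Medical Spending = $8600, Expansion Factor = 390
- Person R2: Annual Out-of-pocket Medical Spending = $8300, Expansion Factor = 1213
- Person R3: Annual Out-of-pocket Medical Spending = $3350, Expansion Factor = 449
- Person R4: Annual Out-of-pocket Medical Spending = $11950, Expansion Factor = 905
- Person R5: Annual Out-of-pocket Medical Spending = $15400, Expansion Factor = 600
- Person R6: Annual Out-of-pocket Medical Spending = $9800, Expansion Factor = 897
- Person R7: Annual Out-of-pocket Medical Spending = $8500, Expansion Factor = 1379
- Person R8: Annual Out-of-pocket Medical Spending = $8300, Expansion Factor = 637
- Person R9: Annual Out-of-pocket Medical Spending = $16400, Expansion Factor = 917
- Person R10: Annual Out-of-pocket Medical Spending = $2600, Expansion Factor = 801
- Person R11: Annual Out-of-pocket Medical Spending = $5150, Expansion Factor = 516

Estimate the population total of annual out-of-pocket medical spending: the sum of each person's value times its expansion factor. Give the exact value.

Weighted total = 80558800

80558800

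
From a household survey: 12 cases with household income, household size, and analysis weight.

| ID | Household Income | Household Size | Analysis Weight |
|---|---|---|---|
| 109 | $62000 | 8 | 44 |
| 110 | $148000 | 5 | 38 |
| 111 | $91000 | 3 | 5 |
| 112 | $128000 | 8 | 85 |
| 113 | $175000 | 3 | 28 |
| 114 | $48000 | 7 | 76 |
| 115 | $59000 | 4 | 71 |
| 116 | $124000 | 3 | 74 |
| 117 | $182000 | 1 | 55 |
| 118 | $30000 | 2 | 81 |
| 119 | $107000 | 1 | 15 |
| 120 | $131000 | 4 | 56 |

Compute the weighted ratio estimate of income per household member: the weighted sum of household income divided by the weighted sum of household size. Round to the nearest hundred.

Σ wᵢ·y = 62000×44 + 148000×38 + 91000×5 + 128000×85 + 175000×28 + 48000×76 + 59000×71 + 124000×74 + 182000×55 + 30000×81 + 107000×15 + 131000×56
  = 2728000 + 5624000 + 455000 + 10880000 + 4900000 + 3648000 + 4189000 + 9176000 + 10010000 + 2430000 + 1605000 + 7336000 = 62981000
Σ wᵢ·x = 8×44 + 5×38 + 3×5 + 8×85 + 3×28 + 7×76 + 4×71 + 3×74 + 1×55 + 2×81 + 1×15 + 4×56
  = 352 + 190 + 15 + 680 + 84 + 532 + 284 + 222 + 55 + 162 + 15 + 224 = 2815
Ratio = 62981000 / 2815 = 22373.357

22400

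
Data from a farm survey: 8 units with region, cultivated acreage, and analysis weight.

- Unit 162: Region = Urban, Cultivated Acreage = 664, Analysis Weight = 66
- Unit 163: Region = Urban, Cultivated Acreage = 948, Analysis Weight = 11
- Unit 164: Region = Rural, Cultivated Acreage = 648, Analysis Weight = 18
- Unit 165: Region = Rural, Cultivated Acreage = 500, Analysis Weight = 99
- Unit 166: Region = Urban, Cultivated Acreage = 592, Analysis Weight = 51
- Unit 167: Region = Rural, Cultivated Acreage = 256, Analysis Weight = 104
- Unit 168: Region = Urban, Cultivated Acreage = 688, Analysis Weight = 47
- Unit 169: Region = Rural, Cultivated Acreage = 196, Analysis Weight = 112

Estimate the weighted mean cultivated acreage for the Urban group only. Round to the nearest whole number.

Urban rows: 162, 163, 166, 168
Weighted sum = 664×66 + 948×11 + 592×51 + 688×47
  = 43824 + 10428 + 30192 + 32336 = 116780
Sum of weights = 175
Weighted mean = 116780 / 175 = 667.31429

667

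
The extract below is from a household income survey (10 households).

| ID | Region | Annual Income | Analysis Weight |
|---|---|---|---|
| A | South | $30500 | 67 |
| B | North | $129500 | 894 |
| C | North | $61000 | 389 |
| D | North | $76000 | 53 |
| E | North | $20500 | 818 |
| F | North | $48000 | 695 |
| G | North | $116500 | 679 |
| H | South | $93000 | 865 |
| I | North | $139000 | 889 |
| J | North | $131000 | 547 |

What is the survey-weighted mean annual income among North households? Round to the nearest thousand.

94000

North rows: B, C, D, E, F, G, I, J
Weighted sum = 129500×894 + 61000×389 + 76000×53 + 20500×818 + 48000×695 + 116500×679 + 139000×889 + 131000×547
  = 115773000 + 23729000 + 4028000 + 16769000 + 33360000 + 79103500 + 123571000 + 71657000 = 467990500
Sum of weights = 894 + 389 + 53 + 818 + 695 + 679 + 889 + 547 = 4964
Weighted mean = 467990500 / 4964 = 94276.894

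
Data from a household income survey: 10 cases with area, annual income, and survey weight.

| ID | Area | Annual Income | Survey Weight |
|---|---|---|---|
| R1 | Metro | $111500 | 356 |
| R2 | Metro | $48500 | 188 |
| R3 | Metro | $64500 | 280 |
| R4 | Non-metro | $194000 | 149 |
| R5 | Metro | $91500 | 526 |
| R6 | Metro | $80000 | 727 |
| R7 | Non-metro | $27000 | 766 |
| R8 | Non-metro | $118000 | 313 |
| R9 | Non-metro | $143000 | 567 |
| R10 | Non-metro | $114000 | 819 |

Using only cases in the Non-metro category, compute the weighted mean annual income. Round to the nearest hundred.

99800

Non-metro rows: R4, R7, R8, R9, R10
Weighted sum = 260969000
Sum of weights = 149 + 766 + 313 + 567 + 819 = 2614
Weighted mean = 260969000 / 2614 = 99835.119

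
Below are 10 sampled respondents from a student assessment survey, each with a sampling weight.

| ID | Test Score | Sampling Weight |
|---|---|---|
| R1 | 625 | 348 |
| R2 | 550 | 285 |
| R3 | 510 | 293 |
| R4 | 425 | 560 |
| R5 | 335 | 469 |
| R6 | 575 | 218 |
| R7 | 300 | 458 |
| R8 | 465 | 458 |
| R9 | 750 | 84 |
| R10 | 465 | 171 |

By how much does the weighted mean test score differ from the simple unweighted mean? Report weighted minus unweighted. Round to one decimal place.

Unweighted sum = 5000
Unweighted mean = 5000 / 10 = 500
Weighted sum = 625×348 + 550×285 + 510×293 + 425×560 + 335×469 + 575×218 + 300×458 + 465×458 + 750×84 + 465×171
  = 217500 + 156750 + 149430 + 238000 + 157115 + 125350 + 137400 + 212970 + 63000 + 79515 = 1537030
Sum of weights = 348 + 285 + 293 + 560 + 469 + 218 + 458 + 458 + 84 + 171 = 3344
Weighted mean = 1537030 / 3344 = 459.63816
Difference (weighted minus unweighted) = -40.361842

-40.4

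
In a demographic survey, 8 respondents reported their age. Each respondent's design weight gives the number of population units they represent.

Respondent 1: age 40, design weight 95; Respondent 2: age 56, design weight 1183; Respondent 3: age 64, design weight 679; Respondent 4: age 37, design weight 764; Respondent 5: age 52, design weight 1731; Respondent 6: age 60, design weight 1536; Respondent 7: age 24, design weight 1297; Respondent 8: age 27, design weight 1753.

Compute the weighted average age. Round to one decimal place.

44.5

Weighted sum = 402403
Sum of weights = 9038
Weighted mean = 402403 / 9038 = 44.523457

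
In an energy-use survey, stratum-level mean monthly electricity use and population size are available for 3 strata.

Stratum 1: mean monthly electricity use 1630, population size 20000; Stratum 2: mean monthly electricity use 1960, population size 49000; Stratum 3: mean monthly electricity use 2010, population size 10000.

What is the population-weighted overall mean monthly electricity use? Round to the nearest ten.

Σ Nₕ·x̄ₕ = 1630×20000 + 1960×49000 + 2010×10000
  = 32600000 + 96040000 + 20100000 = 148740000
Σ Nₕ = 20000 + 49000 + 10000 = 79000
Overall mean = 148740000 / 79000 = 1882.7848

1880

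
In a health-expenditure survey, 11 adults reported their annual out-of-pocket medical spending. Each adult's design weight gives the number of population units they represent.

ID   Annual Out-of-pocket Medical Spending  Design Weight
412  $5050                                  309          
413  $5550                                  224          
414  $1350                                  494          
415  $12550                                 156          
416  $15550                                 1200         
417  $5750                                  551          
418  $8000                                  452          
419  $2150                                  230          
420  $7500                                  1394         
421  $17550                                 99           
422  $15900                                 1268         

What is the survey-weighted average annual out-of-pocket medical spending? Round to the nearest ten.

9990

Weighted sum = 5050×309 + 5550×224 + 1350×494 + 12550×156 + 15550×1200 + 5750×551 + 8000×452 + 2150×230 + 7500×1394 + 17550×99 + 15900×1268
  = 1560450 + 1243200 + 666900 + 1957800 + 18660000 + 3168250 + 3616000 + 494500 + 10455000 + 1737450 + 20161200 = 63720750
Sum of weights = 6377
Weighted mean = 63720750 / 6377 = 9992.2769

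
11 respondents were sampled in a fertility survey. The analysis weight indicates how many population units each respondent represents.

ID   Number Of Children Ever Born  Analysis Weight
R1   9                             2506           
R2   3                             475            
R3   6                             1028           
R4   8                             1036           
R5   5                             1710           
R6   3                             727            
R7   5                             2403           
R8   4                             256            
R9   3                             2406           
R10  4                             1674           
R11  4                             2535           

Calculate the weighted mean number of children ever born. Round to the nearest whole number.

Weighted sum = 9×2506 + 3×475 + 6×1028 + 8×1036 + 5×1710 + 3×727 + 5×2403 + 4×256 + 3×2406 + 4×1674 + 4×2535
  = 22554 + 1425 + 6168 + 8288 + 8550 + 2181 + 12015 + 1024 + 7218 + 6696 + 10140 = 86259
Sum of weights = 2506 + 475 + 1028 + 1036 + 1710 + 727 + 2403 + 256 + 2406 + 1674 + 2535 = 16756
Weighted mean = 86259 / 16756 = 5.147947

5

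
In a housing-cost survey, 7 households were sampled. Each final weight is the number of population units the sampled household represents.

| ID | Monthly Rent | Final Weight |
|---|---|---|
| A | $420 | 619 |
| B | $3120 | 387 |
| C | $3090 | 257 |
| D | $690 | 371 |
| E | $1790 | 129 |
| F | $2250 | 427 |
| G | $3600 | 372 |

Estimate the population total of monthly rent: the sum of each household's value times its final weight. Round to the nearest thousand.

Weighted total = 420×619 + 3120×387 + 3090×257 + 690×371 + 1790×129 + 2250×427 + 3600×372
  = 5048400

5048000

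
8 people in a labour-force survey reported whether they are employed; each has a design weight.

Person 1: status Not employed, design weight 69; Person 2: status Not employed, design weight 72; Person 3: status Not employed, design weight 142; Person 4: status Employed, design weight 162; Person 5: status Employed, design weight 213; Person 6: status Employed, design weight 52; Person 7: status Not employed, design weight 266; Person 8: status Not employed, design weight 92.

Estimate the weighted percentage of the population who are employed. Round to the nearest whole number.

Sum of weights for 'Employed' = 162 + 213 + 52 = 427
Total weight = 69 + 72 + 142 + 162 + 213 + 52 + 266 + 92 = 1068
Weighted proportion = 427 / 1068 = 0.39981273 → 39.981273%

40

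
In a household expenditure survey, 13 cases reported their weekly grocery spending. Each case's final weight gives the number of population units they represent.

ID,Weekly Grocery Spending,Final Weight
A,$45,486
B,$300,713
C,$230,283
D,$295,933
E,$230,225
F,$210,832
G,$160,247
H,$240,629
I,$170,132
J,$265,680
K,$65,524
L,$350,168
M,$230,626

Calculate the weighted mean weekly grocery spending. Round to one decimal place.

221.1

Weighted sum = 1432525
Sum of weights = 6478
Weighted mean = 1432525 / 6478 = 221.13692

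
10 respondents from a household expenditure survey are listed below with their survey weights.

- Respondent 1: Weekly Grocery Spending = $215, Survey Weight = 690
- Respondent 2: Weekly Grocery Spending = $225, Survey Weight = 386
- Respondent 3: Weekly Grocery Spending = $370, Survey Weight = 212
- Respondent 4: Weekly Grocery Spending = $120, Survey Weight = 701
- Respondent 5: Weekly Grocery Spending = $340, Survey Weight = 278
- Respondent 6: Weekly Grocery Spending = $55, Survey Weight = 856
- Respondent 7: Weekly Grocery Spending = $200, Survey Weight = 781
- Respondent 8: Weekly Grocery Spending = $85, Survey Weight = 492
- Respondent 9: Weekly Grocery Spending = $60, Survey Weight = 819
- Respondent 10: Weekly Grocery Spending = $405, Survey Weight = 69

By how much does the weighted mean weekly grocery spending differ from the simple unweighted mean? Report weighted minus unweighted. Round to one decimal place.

-53.4

Unweighted sum = 215 + 225 + 370 + 120 + 340 + 55 + 200 + 85 + 60 + 405 = 2075
Unweighted mean = 2075 / 10 = 207.5
Weighted sum = 215×690 + 225×386 + 370×212 + 120×701 + 340×278 + 55×856 + 200×781 + 85×492 + 60×819 + 405×69
  = 148350 + 86850 + 78440 + 84120 + 94520 + 47080 + 156200 + 41820 + 49140 + 27945 = 814465
Sum of weights = 690 + 386 + 212 + 701 + 278 + 856 + 781 + 492 + 819 + 69 = 5284
Weighted mean = 814465 / 5284 = 154.13796
Difference (weighted minus unweighted) = -53.362036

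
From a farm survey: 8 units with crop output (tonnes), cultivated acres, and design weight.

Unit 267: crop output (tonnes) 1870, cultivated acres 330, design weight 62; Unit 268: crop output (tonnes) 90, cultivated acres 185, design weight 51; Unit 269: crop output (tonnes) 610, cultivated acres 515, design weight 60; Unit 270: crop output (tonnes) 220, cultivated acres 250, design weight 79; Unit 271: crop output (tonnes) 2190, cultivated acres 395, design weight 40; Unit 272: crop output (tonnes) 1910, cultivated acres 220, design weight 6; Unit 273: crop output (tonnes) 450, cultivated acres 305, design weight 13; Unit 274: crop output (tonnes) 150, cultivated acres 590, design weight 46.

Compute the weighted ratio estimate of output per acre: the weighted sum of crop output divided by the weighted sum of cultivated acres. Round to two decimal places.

Σ wᵢ·y = 1870×62 + 90×51 + 610×60 + 220×79 + 2190×40 + 1910×6 + 450×13 + 150×46
  = 115940 + 4590 + 36600 + 17380 + 87600 + 11460 + 5850 + 6900 = 286320
Σ wᵢ·x = 330×62 + 185×51 + 515×60 + 250×79 + 395×40 + 220×6 + 305×13 + 590×46
  = 20460 + 9435 + 30900 + 19750 + 15800 + 1320 + 3965 + 27140 = 128770
Ratio = 286320 / 128770 = 2.2234993

2.22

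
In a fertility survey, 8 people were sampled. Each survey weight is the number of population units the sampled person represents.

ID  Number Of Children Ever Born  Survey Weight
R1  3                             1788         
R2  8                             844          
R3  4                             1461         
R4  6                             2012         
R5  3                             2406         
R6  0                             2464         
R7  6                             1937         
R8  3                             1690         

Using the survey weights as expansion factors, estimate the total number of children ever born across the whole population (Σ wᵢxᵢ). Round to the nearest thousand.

Weighted total = 3×1788 + 8×844 + 4×1461 + 6×2012 + 3×2406 + 0×2464 + 6×1937 + 3×1690
  = 53942

54000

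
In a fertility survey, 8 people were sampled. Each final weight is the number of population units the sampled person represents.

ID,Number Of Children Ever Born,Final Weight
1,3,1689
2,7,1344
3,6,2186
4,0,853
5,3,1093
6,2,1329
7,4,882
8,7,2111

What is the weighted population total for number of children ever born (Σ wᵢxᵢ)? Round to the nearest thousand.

52000

Weighted total = 3×1689 + 7×1344 + 6×2186 + 0×853 + 3×1093 + 2×1329 + 4×882 + 7×2111
  = 5067 + 9408 + 13116 + 0 + 3279 + 2658 + 3528 + 14777 = 51833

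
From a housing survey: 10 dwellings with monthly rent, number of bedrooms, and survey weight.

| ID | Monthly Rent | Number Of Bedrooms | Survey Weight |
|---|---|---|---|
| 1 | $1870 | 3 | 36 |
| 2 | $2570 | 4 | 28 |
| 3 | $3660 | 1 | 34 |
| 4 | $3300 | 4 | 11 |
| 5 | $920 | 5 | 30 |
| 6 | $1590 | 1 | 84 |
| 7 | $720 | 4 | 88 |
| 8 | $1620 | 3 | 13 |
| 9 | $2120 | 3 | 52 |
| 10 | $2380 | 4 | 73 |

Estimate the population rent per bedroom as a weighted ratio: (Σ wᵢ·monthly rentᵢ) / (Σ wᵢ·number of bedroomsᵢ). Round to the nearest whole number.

Σ wᵢ·y = 1870×36 + 2570×28 + 3660×34 + 3300×11 + 920×30 + 1590×84 + 720×88 + 1620×13 + 2120×52 + 2380×73
  = 67320 + 71960 + 124440 + 36300 + 27600 + 133560 + 63360 + 21060 + 110240 + 173740 = 829580
Σ wᵢ·x = 3×36 + 4×28 + 1×34 + 4×11 + 5×30 + 1×84 + 4×88 + 3×13 + 3×52 + 4×73
  = 108 + 112 + 34 + 44 + 150 + 84 + 352 + 39 + 156 + 292 = 1371
Ratio = 829580 / 1371 = 605.09117

605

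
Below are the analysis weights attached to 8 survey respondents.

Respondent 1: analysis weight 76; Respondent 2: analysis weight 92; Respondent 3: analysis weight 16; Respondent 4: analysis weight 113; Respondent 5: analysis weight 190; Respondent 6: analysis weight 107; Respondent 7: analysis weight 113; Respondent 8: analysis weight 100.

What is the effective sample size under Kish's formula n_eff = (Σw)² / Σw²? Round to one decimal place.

Σ wᵢ = 76 + 92 + 16 + 113 + 190 + 107 + 113 + 100 = 807
Σ wᵢ² = 5776 + 8464 + 256 + 12769 + 36100 + 11449 + 12769 + 10000 = 97583
n_eff = 807² / 97583 = 651249 / 97583 = 6.6737956

6.7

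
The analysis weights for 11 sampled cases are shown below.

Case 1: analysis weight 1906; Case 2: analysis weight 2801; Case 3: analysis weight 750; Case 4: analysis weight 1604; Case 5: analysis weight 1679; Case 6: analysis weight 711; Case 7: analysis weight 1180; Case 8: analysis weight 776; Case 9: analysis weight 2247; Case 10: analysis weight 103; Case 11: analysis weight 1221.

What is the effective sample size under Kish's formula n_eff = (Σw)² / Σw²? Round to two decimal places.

8.47

Σ wᵢ = 14978
Σ wᵢ² = 26483350
n_eff = 14978² / 26483350 = 224340484 / 26483350 = 8.471001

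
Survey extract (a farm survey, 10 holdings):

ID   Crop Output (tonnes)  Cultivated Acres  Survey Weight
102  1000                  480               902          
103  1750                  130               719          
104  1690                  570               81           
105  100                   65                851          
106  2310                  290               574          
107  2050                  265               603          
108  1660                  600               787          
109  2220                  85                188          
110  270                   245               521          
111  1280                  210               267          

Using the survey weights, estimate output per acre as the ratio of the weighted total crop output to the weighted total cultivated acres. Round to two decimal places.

Σ wᵢ·y = 1000×902 + 1750×719 + 1690×81 + 100×851 + 2310×574 + 2050×603 + 1660×787 + 2220×188 + 270×521 + 1280×267
  = 902000 + 1258250 + 136890 + 85100 + 1325940 + 1236150 + 1306420 + 417360 + 140670 + 341760 = 7150540
Σ wᵢ·x = 480×902 + 130×719 + 570×81 + 65×851 + 290×574 + 265×603 + 600×787 + 85×188 + 245×521 + 210×267
  = 432960 + 93470 + 46170 + 55315 + 166460 + 159795 + 472200 + 15980 + 127645 + 56070 = 1626065
Ratio = 7150540 / 1626065 = 4.3974503

4.40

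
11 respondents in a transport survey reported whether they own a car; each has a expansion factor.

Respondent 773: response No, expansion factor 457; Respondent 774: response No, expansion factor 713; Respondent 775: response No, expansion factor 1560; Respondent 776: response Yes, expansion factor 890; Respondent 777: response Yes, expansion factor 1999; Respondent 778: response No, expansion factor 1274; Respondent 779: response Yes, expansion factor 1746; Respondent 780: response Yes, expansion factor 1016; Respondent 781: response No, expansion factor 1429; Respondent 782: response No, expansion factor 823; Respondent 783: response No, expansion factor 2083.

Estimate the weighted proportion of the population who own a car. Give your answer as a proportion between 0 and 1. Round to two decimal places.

0.40

Sum of weights for 'Yes' = 890 + 1999 + 1746 + 1016 = 5651
Total weight = 457 + 713 + 1560 + 890 + 1999 + 1274 + 1746 + 1016 + 1429 + 823 + 2083 = 13990
Weighted proportion = 5651 / 13990 = 0.40393138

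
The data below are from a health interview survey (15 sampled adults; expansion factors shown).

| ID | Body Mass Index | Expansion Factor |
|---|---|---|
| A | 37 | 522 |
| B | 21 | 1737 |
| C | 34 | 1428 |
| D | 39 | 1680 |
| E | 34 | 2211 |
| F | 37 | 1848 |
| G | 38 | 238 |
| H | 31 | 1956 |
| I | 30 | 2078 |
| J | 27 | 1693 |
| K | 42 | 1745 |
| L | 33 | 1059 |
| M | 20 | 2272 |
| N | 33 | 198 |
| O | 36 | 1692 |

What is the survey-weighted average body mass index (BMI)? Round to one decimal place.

31.9

Weighted sum = 712267
Sum of weights = 22357
Weighted mean = 712267 / 22357 = 31.858791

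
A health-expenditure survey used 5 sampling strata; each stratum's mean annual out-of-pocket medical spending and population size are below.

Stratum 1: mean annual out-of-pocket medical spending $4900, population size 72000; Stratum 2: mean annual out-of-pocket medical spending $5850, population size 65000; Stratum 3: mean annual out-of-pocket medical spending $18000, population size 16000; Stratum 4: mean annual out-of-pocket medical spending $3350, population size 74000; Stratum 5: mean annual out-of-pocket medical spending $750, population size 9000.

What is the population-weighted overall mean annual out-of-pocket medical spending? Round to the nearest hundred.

5400

Σ Nₕ·x̄ₕ = 4900×72000 + 5850×65000 + 18000×16000 + 3350×74000 + 750×9000
  = 352800000 + 380250000 + 288000000 + 247900000 + 6750000 = 1275700000
Σ Nₕ = 72000 + 65000 + 16000 + 74000 + 9000 = 236000
Overall mean = 1275700000 / 236000 = 5405.5085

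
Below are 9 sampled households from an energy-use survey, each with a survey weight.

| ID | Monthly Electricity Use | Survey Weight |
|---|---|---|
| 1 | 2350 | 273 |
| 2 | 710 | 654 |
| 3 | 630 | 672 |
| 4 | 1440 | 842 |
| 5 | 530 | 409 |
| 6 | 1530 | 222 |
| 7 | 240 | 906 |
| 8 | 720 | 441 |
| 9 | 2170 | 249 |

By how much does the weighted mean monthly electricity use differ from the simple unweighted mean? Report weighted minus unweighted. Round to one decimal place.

-209.8

Unweighted sum = 2350 + 710 + 630 + 1440 + 530 + 1530 + 240 + 720 + 2170 = 10320
Unweighted mean = 10320 / 9 = 1146.6667
Weighted sum = 2350×273 + 710×654 + 630×672 + 1440×842 + 530×409 + 1530×222 + 240×906 + 720×441 + 2170×249
  = 4373450
Sum of weights = 4668
Weighted mean = 4373450 / 4668 = 936.90017
Difference (weighted minus unweighted) = -209.7665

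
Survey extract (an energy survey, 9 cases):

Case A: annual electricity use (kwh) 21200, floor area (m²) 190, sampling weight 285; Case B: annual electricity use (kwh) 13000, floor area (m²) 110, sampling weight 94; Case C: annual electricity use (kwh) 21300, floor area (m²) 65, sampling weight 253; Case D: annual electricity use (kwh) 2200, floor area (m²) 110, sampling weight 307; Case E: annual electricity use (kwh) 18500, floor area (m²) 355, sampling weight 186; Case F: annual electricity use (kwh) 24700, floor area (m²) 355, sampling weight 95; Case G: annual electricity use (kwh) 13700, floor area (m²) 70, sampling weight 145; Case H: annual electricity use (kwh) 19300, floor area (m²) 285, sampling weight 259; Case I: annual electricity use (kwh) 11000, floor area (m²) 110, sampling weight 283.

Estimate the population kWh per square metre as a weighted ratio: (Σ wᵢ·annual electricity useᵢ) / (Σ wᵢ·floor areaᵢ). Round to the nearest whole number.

Σ wᵢ·y = 29214000
Σ wᵢ·x = 190×285 + 110×94 + 65×253 + 110×307 + 355×186 + 355×95 + 70×145 + 285×259 + 110×283
  = 54150 + 10340 + 16445 + 33770 + 66030 + 33725 + 10150 + 73815 + 31130 = 329555
Ratio = 29214000 / 329555 = 88.646812

89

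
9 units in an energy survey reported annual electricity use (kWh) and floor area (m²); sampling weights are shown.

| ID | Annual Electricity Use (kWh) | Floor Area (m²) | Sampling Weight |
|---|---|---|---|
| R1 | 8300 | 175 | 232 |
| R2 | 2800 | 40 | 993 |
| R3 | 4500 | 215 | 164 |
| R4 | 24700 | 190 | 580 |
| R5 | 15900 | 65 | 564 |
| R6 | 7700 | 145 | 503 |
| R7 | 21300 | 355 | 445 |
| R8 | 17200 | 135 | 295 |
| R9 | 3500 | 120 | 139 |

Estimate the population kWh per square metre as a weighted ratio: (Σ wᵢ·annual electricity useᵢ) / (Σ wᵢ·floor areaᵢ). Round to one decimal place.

Σ wᵢ·y = 47649700
Σ wᵢ·x = 175×232 + 40×993 + 215×164 + 190×580 + 65×564 + 145×503 + 355×445 + 135×295 + 120×139
  = 549855
Ratio = 47649700 / 549855 = 86.658665

86.7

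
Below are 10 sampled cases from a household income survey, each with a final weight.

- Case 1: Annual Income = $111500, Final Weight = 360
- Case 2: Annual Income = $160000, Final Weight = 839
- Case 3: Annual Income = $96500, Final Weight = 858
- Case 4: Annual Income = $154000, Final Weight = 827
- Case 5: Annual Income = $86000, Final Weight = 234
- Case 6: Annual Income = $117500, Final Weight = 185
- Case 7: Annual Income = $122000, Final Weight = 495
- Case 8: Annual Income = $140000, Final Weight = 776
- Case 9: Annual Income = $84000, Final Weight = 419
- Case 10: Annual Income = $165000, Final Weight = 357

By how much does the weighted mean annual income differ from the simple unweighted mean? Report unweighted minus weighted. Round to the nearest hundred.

-5200

Unweighted sum = 1236500
Unweighted mean = 1236500 / 10 = 123650
Weighted sum = 111500×360 + 160000×839 + 96500×858 + 154000×827 + 86000×234 + 117500×185 + 122000×495 + 140000×776 + 84000×419 + 165000×357
  = 689527500
Sum of weights = 360 + 839 + 858 + 827 + 234 + 185 + 495 + 776 + 419 + 357 = 5350
Weighted mean = 689527500 / 5350 = 128883.64
Difference (unweighted minus weighted) = -5233.6449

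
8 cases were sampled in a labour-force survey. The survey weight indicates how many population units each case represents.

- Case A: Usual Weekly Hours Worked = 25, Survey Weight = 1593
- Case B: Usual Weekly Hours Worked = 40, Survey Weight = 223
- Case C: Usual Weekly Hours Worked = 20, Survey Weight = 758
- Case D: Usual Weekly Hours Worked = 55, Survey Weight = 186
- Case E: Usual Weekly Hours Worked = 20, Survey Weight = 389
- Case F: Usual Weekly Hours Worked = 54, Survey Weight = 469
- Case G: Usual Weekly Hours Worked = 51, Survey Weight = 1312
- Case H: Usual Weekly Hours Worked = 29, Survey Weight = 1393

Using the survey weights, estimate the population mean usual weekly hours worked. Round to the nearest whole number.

34

Weighted sum = 214550
Sum of weights = 1593 + 223 + 758 + 186 + 389 + 469 + 1312 + 1393 = 6323
Weighted mean = 214550 / 6323 = 33.931678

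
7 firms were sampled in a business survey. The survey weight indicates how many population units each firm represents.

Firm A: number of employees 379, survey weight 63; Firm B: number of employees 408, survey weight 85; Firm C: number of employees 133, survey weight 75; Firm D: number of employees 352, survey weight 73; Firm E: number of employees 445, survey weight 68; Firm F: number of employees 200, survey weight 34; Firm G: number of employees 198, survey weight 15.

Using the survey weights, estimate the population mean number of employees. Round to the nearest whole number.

Weighted sum = 379×63 + 408×85 + 133×75 + 352×73 + 445×68 + 200×34 + 198×15
  = 23877 + 34680 + 9975 + 25696 + 30260 + 6800 + 2970 = 134258
Sum of weights = 413
Weighted mean = 134258 / 413 = 325.0799

325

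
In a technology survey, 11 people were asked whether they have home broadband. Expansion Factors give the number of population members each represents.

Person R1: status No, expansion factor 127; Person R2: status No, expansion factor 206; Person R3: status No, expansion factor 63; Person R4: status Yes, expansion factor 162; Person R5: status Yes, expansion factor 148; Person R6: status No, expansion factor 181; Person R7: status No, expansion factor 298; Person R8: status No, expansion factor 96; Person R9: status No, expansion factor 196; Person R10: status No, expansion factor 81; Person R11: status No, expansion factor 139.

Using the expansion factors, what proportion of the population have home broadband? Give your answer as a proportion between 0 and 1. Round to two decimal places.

Sum of weights for 'Yes' = 162 + 148 = 310
Total weight = 127 + 206 + 63 + 162 + 148 + 181 + 298 + 96 + 196 + 81 + 139 = 1697
Weighted proportion = 310 / 1697 = 0.18267531

0.18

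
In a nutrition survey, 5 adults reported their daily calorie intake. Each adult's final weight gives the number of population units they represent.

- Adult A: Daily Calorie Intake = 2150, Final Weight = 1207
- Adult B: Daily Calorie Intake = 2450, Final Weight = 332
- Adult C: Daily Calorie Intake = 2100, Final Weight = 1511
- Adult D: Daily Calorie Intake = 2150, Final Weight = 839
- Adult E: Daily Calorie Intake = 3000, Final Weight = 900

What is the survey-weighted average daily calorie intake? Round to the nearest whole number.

2315

Weighted sum = 2150×1207 + 2450×332 + 2100×1511 + 2150×839 + 3000×900
  = 2595050 + 813400 + 3173100 + 1803850 + 2700000 = 11085400
Sum of weights = 1207 + 332 + 1511 + 839 + 900 = 4789
Weighted mean = 11085400 / 4789 = 2314.763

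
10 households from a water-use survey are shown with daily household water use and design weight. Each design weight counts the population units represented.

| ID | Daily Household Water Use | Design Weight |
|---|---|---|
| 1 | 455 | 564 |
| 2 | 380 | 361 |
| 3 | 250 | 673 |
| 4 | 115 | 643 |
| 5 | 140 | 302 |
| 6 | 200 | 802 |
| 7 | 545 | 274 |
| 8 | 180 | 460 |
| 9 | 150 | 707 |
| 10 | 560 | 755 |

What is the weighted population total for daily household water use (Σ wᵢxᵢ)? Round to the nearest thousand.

Weighted total = 1599655

1600000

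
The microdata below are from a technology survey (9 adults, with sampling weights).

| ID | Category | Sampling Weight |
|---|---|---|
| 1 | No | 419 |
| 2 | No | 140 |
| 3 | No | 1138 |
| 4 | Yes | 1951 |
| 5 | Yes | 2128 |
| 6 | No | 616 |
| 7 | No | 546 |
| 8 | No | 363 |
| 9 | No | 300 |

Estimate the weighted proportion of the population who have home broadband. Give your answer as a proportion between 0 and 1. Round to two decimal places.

0.54

Sum of weights for 'Yes' = 1951 + 2128 = 4079
Total weight = 7601
Weighted proportion = 4079 / 7601 = 0.53663992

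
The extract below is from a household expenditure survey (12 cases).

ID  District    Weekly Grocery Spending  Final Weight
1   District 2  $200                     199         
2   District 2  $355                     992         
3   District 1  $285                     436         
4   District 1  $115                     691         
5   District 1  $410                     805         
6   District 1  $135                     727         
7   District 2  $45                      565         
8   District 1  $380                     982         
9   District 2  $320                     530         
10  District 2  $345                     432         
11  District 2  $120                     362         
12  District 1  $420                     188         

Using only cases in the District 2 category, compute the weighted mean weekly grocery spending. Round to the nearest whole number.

District 2 rows: 1, 2, 7, 9, 10, 11
Weighted sum = 200×199 + 355×992 + 45×565 + 320×530 + 345×432 + 120×362
  = 779465
Sum of weights = 3080
Weighted mean = 779465 / 3080 = 253.07305

253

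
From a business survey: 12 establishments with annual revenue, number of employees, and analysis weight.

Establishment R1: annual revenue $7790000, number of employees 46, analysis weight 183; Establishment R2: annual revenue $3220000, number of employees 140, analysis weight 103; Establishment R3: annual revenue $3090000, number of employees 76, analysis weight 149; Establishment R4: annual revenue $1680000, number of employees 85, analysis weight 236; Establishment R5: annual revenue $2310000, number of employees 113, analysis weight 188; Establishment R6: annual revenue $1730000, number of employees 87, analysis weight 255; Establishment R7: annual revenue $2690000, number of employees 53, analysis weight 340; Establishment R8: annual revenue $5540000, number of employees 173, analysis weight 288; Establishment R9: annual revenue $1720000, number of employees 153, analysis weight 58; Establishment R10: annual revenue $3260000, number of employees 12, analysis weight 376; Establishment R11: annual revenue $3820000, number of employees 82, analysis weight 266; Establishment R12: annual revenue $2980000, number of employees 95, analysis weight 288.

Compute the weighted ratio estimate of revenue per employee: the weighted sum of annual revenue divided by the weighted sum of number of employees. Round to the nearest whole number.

Σ wᵢ·y = 9199550000
Σ wᵢ·x = 46×183 + 140×103 + 76×149 + 85×236 + 113×188 + 87×255 + 53×340 + 173×288 + 153×58 + 12×376 + 82×266 + 95×288
  = 8418 + 14420 + 11324 + 20060 + 21244 + 22185 + 18020 + 49824 + 8874 + 4512 + 21812 + 27360 = 228053
Ratio = 9199550000 / 228053 = 40339.526

40340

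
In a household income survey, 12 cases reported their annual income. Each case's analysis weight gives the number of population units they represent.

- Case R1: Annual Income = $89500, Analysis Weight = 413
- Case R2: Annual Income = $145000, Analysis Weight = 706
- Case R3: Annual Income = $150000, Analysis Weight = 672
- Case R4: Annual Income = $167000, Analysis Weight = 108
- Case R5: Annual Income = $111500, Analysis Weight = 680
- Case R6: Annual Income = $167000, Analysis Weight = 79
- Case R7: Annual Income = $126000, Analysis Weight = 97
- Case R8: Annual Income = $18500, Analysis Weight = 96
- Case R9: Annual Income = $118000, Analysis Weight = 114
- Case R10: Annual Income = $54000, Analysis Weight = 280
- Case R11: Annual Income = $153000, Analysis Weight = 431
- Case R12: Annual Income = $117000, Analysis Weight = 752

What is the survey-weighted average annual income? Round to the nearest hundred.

122800

Weighted sum = 89500×413 + 145000×706 + 150000×672 + 167000×108 + 111500×680 + 167000×79 + 126000×97 + 18500×96 + 118000×114 + 54000×280 + 153000×431 + 117000×752
  = 543679500
Sum of weights = 413 + 706 + 672 + 108 + 680 + 79 + 97 + 96 + 114 + 280 + 431 + 752 = 4428
Weighted mean = 543679500 / 4428 = 122782.18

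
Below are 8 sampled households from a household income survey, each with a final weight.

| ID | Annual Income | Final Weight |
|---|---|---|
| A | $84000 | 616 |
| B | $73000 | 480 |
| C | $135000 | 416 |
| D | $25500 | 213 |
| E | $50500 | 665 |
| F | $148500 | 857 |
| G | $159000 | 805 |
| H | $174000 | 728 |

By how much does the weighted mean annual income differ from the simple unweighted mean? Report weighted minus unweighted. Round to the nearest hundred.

Unweighted sum = 84000 + 73000 + 135000 + 25500 + 50500 + 148500 + 159000 + 174000 = 849500
Unweighted mean = 849500 / 8 = 106187.5
Weighted sum = 84000×616 + 73000×480 + 135000×416 + 25500×213 + 50500×665 + 148500×857 + 159000×805 + 174000×728
  = 51744000 + 35040000 + 56160000 + 5431500 + 33582500 + 127264500 + 127995000 + 126672000 = 563889500
Sum of weights = 616 + 480 + 416 + 213 + 665 + 857 + 805 + 728 = 4780
Weighted mean = 563889500 / 4780 = 117968.51
Difference (weighted minus unweighted) = 11781.015

11800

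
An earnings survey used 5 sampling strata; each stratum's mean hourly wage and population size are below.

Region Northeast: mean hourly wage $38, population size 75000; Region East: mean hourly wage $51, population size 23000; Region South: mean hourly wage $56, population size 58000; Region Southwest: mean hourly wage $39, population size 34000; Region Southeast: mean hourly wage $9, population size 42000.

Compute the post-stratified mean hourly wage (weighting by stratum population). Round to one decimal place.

Σ Nₕ·x̄ₕ = 38×75000 + 51×23000 + 56×58000 + 39×34000 + 9×42000
  = 8975000
Σ Nₕ = 75000 + 23000 + 58000 + 34000 + 42000 = 232000
Overall mean = 8975000 / 232000 = 38.685345

38.7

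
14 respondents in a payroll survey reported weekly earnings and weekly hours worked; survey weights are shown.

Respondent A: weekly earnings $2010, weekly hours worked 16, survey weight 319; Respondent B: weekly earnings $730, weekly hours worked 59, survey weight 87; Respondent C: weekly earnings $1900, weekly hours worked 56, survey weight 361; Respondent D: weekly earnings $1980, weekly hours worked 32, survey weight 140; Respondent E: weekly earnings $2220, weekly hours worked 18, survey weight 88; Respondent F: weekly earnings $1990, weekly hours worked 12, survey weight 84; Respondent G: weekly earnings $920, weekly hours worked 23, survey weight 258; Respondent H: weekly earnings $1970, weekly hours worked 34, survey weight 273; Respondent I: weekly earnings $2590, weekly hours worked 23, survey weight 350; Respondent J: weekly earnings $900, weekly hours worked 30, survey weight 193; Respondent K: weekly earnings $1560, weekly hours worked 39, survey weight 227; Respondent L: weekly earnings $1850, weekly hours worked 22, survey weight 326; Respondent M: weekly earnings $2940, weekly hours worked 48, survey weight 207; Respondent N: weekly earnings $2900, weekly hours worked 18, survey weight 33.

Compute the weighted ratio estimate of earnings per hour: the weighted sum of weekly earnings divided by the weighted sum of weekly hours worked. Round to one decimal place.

59.6

Σ wᵢ·y = 5547190
Σ wᵢ·x = 93136
Ratio = 5547190 / 93136 = 59.560106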